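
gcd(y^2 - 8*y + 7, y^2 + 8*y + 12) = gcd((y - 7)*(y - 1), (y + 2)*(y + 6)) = 1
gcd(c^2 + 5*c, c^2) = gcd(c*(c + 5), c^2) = c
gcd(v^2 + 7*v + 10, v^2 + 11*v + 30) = v + 5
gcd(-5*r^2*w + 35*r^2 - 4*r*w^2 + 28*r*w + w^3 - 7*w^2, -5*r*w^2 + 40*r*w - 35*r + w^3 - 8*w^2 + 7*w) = 5*r*w - 35*r - w^2 + 7*w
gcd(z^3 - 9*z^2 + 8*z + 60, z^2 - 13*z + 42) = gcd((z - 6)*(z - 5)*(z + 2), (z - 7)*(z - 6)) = z - 6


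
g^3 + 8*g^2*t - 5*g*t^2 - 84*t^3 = (g - 3*t)*(g + 4*t)*(g + 7*t)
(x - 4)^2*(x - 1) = x^3 - 9*x^2 + 24*x - 16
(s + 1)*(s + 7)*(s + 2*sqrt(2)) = s^3 + 2*sqrt(2)*s^2 + 8*s^2 + 7*s + 16*sqrt(2)*s + 14*sqrt(2)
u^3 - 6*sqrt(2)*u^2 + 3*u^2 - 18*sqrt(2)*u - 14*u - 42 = (u + 3)*(u - 7*sqrt(2))*(u + sqrt(2))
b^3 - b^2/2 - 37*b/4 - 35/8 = (b - 7/2)*(b + 1/2)*(b + 5/2)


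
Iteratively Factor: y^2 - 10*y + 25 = (y - 5)*(y - 5)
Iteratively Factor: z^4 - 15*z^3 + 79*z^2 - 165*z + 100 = (z - 5)*(z^3 - 10*z^2 + 29*z - 20) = (z - 5)*(z - 4)*(z^2 - 6*z + 5) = (z - 5)^2*(z - 4)*(z - 1)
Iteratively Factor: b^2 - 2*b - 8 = (b + 2)*(b - 4)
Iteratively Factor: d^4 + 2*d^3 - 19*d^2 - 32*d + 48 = (d - 4)*(d^3 + 6*d^2 + 5*d - 12) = (d - 4)*(d - 1)*(d^2 + 7*d + 12) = (d - 4)*(d - 1)*(d + 4)*(d + 3)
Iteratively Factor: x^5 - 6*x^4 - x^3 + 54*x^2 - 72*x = (x - 3)*(x^4 - 3*x^3 - 10*x^2 + 24*x) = (x - 3)*(x - 2)*(x^3 - x^2 - 12*x) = x*(x - 3)*(x - 2)*(x^2 - x - 12) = x*(x - 3)*(x - 2)*(x + 3)*(x - 4)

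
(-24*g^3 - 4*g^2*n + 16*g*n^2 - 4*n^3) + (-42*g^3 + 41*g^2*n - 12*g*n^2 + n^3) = -66*g^3 + 37*g^2*n + 4*g*n^2 - 3*n^3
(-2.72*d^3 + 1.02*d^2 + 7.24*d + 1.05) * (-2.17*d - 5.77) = 5.9024*d^4 + 13.481*d^3 - 21.5962*d^2 - 44.0533*d - 6.0585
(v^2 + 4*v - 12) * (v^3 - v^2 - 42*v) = v^5 + 3*v^4 - 58*v^3 - 156*v^2 + 504*v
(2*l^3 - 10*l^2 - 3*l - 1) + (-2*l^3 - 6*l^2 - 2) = -16*l^2 - 3*l - 3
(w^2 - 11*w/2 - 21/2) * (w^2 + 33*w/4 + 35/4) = w^4 + 11*w^3/4 - 377*w^2/8 - 539*w/4 - 735/8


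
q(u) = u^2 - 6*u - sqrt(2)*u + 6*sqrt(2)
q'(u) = 2*u - 6 - sqrt(2)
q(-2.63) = 34.90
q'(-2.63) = -12.67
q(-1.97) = 26.97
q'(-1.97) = -11.35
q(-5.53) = 80.07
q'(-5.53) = -18.47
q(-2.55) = 33.89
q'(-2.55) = -12.51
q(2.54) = -3.90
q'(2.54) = -2.33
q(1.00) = 2.07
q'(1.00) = -5.41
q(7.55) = 9.51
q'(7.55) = 7.69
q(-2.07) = 28.12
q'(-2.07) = -11.55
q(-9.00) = 156.21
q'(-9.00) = -25.41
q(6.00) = 0.00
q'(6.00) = 4.59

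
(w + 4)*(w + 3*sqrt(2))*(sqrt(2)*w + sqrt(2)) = sqrt(2)*w^3 + 6*w^2 + 5*sqrt(2)*w^2 + 4*sqrt(2)*w + 30*w + 24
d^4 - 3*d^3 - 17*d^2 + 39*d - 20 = (d - 5)*(d - 1)^2*(d + 4)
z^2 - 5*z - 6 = (z - 6)*(z + 1)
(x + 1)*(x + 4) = x^2 + 5*x + 4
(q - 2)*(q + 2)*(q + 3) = q^3 + 3*q^2 - 4*q - 12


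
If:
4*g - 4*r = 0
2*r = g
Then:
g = 0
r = 0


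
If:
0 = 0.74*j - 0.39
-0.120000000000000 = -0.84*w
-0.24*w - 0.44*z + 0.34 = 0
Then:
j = 0.53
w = 0.14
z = 0.69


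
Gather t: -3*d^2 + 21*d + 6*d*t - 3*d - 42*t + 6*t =-3*d^2 + 18*d + t*(6*d - 36)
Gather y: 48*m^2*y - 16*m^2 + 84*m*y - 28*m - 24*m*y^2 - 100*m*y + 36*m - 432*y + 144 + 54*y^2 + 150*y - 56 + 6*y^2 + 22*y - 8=-16*m^2 + 8*m + y^2*(60 - 24*m) + y*(48*m^2 - 16*m - 260) + 80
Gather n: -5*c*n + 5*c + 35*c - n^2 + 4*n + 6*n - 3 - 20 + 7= 40*c - n^2 + n*(10 - 5*c) - 16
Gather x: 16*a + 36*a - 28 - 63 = 52*a - 91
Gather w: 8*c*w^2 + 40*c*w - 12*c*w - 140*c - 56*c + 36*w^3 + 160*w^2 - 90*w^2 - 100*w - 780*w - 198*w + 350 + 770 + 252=-196*c + 36*w^3 + w^2*(8*c + 70) + w*(28*c - 1078) + 1372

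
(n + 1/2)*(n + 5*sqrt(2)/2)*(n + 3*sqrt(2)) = n^3 + n^2/2 + 11*sqrt(2)*n^2/2 + 11*sqrt(2)*n/4 + 15*n + 15/2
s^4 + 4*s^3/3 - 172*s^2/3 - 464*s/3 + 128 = (s - 8)*(s - 2/3)*(s + 4)*(s + 6)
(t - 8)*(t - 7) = t^2 - 15*t + 56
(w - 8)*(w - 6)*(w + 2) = w^3 - 12*w^2 + 20*w + 96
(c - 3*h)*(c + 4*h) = c^2 + c*h - 12*h^2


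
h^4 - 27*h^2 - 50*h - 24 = (h - 6)*(h + 1)^2*(h + 4)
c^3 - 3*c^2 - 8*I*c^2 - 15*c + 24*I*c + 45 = (c - 3)*(c - 5*I)*(c - 3*I)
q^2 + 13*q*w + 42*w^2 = (q + 6*w)*(q + 7*w)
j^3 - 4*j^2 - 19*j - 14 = (j - 7)*(j + 1)*(j + 2)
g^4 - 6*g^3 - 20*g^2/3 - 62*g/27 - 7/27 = (g - 7)*(g + 1/3)^3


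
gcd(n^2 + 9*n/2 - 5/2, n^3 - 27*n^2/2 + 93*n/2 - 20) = n - 1/2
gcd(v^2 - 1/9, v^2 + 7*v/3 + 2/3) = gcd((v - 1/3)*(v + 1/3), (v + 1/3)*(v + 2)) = v + 1/3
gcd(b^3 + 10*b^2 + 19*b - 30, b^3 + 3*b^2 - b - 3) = b - 1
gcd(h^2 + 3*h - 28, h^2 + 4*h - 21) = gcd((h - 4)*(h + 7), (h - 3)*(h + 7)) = h + 7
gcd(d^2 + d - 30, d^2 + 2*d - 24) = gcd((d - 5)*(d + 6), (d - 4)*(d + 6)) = d + 6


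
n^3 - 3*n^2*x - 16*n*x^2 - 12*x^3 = (n - 6*x)*(n + x)*(n + 2*x)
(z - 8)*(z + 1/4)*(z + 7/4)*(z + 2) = z^4 - 4*z^3 - 441*z^2/16 - 277*z/8 - 7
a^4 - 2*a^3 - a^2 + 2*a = a*(a - 2)*(a - 1)*(a + 1)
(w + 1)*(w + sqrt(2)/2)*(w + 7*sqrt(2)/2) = w^3 + w^2 + 4*sqrt(2)*w^2 + 7*w/2 + 4*sqrt(2)*w + 7/2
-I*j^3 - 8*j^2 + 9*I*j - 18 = (j - 6*I)*(j - 3*I)*(-I*j + 1)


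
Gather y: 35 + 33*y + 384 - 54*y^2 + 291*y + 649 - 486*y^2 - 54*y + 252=-540*y^2 + 270*y + 1320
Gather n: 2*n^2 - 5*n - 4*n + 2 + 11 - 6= 2*n^2 - 9*n + 7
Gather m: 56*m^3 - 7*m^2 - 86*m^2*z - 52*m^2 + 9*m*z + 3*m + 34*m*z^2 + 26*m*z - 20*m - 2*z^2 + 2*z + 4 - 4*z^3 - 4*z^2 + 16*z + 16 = 56*m^3 + m^2*(-86*z - 59) + m*(34*z^2 + 35*z - 17) - 4*z^3 - 6*z^2 + 18*z + 20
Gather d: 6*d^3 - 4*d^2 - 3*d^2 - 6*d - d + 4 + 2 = 6*d^3 - 7*d^2 - 7*d + 6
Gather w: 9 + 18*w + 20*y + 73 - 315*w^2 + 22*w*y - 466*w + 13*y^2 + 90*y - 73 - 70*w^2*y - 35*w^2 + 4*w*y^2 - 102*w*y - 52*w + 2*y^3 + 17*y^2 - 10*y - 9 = w^2*(-70*y - 350) + w*(4*y^2 - 80*y - 500) + 2*y^3 + 30*y^2 + 100*y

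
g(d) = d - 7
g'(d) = 1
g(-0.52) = -7.52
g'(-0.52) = 1.00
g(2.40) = -4.60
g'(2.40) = 1.00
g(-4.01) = -11.01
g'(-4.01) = 1.00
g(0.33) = -6.67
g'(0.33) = 1.00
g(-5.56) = -12.56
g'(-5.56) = 1.00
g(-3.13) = -10.13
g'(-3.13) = 1.00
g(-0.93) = -7.93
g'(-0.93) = 1.00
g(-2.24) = -9.24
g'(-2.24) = 1.00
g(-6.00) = -13.00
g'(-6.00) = 1.00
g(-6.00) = -13.00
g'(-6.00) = 1.00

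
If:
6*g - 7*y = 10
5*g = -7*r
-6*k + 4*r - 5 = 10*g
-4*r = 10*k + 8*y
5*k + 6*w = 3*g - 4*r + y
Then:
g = -415/366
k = 2045/1281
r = 2075/2562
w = -715/252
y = -1025/427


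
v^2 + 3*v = v*(v + 3)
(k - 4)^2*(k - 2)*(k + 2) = k^4 - 8*k^3 + 12*k^2 + 32*k - 64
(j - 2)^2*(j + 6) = j^3 + 2*j^2 - 20*j + 24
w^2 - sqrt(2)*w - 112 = (w - 8*sqrt(2))*(w + 7*sqrt(2))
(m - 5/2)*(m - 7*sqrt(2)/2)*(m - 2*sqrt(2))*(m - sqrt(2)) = m^4 - 13*sqrt(2)*m^3/2 - 5*m^3/2 + 65*sqrt(2)*m^2/4 + 25*m^2 - 125*m/2 - 14*sqrt(2)*m + 35*sqrt(2)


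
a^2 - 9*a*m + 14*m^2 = (a - 7*m)*(a - 2*m)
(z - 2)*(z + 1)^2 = z^3 - 3*z - 2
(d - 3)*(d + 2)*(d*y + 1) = d^3*y - d^2*y + d^2 - 6*d*y - d - 6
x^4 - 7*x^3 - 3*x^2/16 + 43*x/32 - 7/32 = (x - 7)*(x - 1/4)^2*(x + 1/2)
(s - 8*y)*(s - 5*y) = s^2 - 13*s*y + 40*y^2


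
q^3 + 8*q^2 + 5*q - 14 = (q - 1)*(q + 2)*(q + 7)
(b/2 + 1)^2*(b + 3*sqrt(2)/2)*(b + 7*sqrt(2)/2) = b^4/4 + b^3 + 5*sqrt(2)*b^3/4 + 29*b^2/8 + 5*sqrt(2)*b^2 + 5*sqrt(2)*b + 21*b/2 + 21/2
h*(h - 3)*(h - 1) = h^3 - 4*h^2 + 3*h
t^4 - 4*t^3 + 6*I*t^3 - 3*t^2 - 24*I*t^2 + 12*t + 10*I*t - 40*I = (t - 4)*(t - I)*(t + 2*I)*(t + 5*I)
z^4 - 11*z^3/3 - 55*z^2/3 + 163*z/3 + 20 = (z - 5)*(z - 3)*(z + 1/3)*(z + 4)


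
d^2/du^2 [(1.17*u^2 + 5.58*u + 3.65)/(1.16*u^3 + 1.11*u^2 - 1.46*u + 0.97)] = (3.148704*u^6 + 45.050688*u^5 + 113.9352*u^4 + 93.20808*u^3 - 93.008676*u^2 - 96.180936*u + 25.707268)/(1.560896*u^9 + 4.480848*u^8 - 1.60602*u^7 - 5.996049*u^6 + 9.515202*u^5 + 0.826886999999999*u^4 - 9.269696*u^3 + 9.336153*u^2 - 4.121142*u + 0.912673)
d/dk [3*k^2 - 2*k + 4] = 6*k - 2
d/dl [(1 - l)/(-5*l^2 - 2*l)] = (-5*l^2 + 10*l + 2)/(l^2*(25*l^2 + 20*l + 4))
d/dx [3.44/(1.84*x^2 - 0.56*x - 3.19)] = (1.9264 - 12.6592*x)/(-1.84*x^2 + 0.56*x + 3.19)^2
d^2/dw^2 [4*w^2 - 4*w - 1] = 8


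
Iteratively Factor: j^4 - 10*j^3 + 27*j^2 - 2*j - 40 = (j + 1)*(j^3 - 11*j^2 + 38*j - 40) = (j - 2)*(j + 1)*(j^2 - 9*j + 20) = (j - 5)*(j - 2)*(j + 1)*(j - 4)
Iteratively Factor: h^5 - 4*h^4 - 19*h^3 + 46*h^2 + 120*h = (h - 4)*(h^4 - 19*h^2 - 30*h) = h*(h - 4)*(h^3 - 19*h - 30) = h*(h - 5)*(h - 4)*(h^2 + 5*h + 6) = h*(h - 5)*(h - 4)*(h + 2)*(h + 3)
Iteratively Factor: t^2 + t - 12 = (t + 4)*(t - 3)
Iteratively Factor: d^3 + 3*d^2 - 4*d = (d)*(d^2 + 3*d - 4) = d*(d + 4)*(d - 1)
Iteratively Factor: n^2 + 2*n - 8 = (n + 4)*(n - 2)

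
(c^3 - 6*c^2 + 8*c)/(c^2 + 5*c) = (c^2 - 6*c + 8)/(c + 5)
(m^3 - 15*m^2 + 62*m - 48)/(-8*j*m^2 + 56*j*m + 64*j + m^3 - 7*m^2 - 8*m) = (-m^2 + 7*m - 6)/(8*j*m + 8*j - m^2 - m)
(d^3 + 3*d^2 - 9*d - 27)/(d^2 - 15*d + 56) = (d^3 + 3*d^2 - 9*d - 27)/(d^2 - 15*d + 56)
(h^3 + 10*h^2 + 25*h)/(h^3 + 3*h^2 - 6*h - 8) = h*(h^2 + 10*h + 25)/(h^3 + 3*h^2 - 6*h - 8)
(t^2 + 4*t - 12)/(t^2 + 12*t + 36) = (t - 2)/(t + 6)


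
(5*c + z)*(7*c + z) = 35*c^2 + 12*c*z + z^2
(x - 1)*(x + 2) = x^2 + x - 2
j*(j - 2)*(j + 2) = j^3 - 4*j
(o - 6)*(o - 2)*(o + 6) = o^3 - 2*o^2 - 36*o + 72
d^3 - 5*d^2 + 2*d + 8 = (d - 4)*(d - 2)*(d + 1)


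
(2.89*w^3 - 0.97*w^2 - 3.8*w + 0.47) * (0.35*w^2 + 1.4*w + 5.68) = 1.0115*w^5 + 3.7065*w^4 + 13.7272*w^3 - 10.6651*w^2 - 20.926*w + 2.6696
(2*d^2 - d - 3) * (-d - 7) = -2*d^3 - 13*d^2 + 10*d + 21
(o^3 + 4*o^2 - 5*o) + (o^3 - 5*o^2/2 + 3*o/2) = 2*o^3 + 3*o^2/2 - 7*o/2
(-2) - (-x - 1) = x - 1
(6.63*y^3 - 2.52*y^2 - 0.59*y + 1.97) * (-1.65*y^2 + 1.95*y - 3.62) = -10.9395*y^5 + 17.0865*y^4 - 27.9411*y^3 + 4.7214*y^2 + 5.9773*y - 7.1314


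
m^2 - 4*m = m*(m - 4)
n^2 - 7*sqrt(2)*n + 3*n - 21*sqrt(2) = (n + 3)*(n - 7*sqrt(2))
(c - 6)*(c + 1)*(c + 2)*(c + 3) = c^4 - 25*c^2 - 60*c - 36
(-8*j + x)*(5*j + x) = -40*j^2 - 3*j*x + x^2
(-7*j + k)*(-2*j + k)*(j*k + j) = 14*j^3*k + 14*j^3 - 9*j^2*k^2 - 9*j^2*k + j*k^3 + j*k^2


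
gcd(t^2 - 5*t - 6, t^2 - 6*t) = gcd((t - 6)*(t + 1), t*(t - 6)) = t - 6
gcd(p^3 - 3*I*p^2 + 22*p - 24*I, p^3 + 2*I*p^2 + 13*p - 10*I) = p - I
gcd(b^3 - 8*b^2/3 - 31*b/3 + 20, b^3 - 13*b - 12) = b^2 - b - 12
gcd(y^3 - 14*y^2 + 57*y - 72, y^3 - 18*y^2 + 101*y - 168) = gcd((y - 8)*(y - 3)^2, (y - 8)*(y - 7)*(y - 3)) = y^2 - 11*y + 24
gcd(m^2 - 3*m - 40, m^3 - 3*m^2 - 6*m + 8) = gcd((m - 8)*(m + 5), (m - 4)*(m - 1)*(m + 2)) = 1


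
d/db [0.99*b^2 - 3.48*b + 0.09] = 1.98*b - 3.48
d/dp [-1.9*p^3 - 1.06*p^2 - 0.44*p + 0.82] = -5.7*p^2 - 2.12*p - 0.44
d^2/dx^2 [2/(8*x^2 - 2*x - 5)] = 16*(16*x^2 - 4*x - (8*x - 1)^2 - 10)/(-8*x^2 + 2*x + 5)^3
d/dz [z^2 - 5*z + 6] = 2*z - 5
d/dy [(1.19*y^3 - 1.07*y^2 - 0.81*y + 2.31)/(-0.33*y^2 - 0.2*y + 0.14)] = (-0.3927*y^4 - 0.476*y^3 + 0.4465*y^2 + 1.225*y + 0.3486)/(0.1089*y^4 + 0.132*y^3 - 0.0524*y^2 - 0.056*y + 0.0196)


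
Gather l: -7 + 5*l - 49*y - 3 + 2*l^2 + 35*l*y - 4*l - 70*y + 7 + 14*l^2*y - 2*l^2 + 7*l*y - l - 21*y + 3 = 14*l^2*y + 42*l*y - 140*y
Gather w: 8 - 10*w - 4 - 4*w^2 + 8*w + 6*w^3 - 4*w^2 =6*w^3 - 8*w^2 - 2*w + 4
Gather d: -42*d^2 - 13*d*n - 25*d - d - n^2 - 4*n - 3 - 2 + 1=-42*d^2 + d*(-13*n - 26) - n^2 - 4*n - 4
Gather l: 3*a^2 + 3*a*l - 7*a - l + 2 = 3*a^2 - 7*a + l*(3*a - 1) + 2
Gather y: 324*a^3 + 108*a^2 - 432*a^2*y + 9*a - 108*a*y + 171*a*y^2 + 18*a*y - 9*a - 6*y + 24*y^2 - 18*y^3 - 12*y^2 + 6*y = 324*a^3 + 108*a^2 - 18*y^3 + y^2*(171*a + 12) + y*(-432*a^2 - 90*a)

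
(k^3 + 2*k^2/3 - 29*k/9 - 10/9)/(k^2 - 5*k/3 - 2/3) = (3*k^2 + k - 10)/(3*(k - 2))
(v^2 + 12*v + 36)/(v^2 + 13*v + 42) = (v + 6)/(v + 7)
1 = 1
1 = 1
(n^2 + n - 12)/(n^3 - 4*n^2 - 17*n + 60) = 1/(n - 5)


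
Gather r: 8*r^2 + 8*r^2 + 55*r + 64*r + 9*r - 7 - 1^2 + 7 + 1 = 16*r^2 + 128*r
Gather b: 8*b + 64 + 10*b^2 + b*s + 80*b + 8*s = 10*b^2 + b*(s + 88) + 8*s + 64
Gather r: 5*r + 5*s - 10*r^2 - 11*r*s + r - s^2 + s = -10*r^2 + r*(6 - 11*s) - s^2 + 6*s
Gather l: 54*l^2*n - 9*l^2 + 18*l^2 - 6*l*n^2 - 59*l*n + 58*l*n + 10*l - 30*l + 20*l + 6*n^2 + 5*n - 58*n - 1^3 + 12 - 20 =l^2*(54*n + 9) + l*(-6*n^2 - n) + 6*n^2 - 53*n - 9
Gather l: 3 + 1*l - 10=l - 7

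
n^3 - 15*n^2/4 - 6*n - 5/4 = (n - 5)*(n + 1/4)*(n + 1)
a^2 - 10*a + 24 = (a - 6)*(a - 4)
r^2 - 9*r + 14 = (r - 7)*(r - 2)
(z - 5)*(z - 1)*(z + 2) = z^3 - 4*z^2 - 7*z + 10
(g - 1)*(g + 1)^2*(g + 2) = g^4 + 3*g^3 + g^2 - 3*g - 2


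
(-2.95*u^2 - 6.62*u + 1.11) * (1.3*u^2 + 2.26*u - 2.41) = -3.835*u^4 - 15.273*u^3 - 6.4087*u^2 + 18.4628*u - 2.6751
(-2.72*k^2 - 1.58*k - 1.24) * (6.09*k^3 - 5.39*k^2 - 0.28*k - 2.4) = -16.5648*k^5 + 5.0386*k^4 + 1.7262*k^3 + 13.654*k^2 + 4.1392*k + 2.976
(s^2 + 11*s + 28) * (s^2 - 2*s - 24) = s^4 + 9*s^3 - 18*s^2 - 320*s - 672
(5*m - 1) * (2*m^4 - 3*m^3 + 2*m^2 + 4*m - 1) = 10*m^5 - 17*m^4 + 13*m^3 + 18*m^2 - 9*m + 1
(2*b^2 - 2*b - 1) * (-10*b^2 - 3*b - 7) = -20*b^4 + 14*b^3 + 2*b^2 + 17*b + 7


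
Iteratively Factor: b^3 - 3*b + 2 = (b - 1)*(b^2 + b - 2) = (b - 1)^2*(b + 2)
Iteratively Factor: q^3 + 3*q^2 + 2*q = (q)*(q^2 + 3*q + 2) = q*(q + 2)*(q + 1)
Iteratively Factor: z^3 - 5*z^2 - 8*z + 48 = (z - 4)*(z^2 - z - 12) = (z - 4)^2*(z + 3)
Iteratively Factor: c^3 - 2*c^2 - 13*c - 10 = (c - 5)*(c^2 + 3*c + 2) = (c - 5)*(c + 2)*(c + 1)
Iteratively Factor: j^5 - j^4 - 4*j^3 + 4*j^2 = (j)*(j^4 - j^3 - 4*j^2 + 4*j) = j*(j - 2)*(j^3 + j^2 - 2*j) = j*(j - 2)*(j + 2)*(j^2 - j) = j^2*(j - 2)*(j + 2)*(j - 1)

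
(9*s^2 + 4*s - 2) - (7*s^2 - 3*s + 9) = 2*s^2 + 7*s - 11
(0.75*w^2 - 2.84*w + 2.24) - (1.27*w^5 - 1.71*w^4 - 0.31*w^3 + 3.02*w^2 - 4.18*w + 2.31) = -1.27*w^5 + 1.71*w^4 + 0.31*w^3 - 2.27*w^2 + 1.34*w - 0.0699999999999998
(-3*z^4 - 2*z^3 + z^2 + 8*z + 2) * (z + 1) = -3*z^5 - 5*z^4 - z^3 + 9*z^2 + 10*z + 2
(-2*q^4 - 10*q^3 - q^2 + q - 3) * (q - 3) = -2*q^5 - 4*q^4 + 29*q^3 + 4*q^2 - 6*q + 9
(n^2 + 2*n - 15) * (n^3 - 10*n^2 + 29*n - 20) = n^5 - 8*n^4 - 6*n^3 + 188*n^2 - 475*n + 300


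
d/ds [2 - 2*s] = -2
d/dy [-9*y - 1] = -9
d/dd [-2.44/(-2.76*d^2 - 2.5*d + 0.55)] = (-13.4688*d - 6.1)/(2.76*d^2 + 2.5*d - 0.55)^2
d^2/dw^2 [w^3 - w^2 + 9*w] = 6*w - 2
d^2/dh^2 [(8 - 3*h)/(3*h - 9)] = -2/(3*(h - 3)^3)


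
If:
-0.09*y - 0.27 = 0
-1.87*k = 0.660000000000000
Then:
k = -0.35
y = -3.00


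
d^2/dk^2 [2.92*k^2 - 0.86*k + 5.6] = 5.84000000000000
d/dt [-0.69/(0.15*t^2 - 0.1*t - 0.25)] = (0.207*t - 0.069)/(-0.15*t^2 + 0.1*t + 0.25)^2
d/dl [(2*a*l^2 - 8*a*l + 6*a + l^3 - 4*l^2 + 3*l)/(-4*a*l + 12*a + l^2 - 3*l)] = (-8*a^2 - 8*a*l + 6*a + l^2)/(16*a^2 - 8*a*l + l^2)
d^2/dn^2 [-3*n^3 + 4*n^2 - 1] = 8 - 18*n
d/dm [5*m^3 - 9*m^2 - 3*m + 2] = 15*m^2 - 18*m - 3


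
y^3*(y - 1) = y^4 - y^3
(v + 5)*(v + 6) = v^2 + 11*v + 30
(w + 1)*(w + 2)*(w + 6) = w^3 + 9*w^2 + 20*w + 12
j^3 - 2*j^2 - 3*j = j*(j - 3)*(j + 1)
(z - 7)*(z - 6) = z^2 - 13*z + 42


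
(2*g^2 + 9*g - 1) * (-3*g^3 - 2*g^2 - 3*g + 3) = -6*g^5 - 31*g^4 - 21*g^3 - 19*g^2 + 30*g - 3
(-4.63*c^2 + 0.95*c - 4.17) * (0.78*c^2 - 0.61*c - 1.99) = -3.6114*c^4 + 3.5653*c^3 + 5.3816*c^2 + 0.6532*c + 8.2983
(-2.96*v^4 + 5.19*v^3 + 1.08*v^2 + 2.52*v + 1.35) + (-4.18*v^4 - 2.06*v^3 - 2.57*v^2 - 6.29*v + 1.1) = -7.14*v^4 + 3.13*v^3 - 1.49*v^2 - 3.77*v + 2.45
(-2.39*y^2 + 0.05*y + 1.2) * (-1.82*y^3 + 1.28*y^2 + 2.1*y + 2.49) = 4.3498*y^5 - 3.1502*y^4 - 7.139*y^3 - 4.3101*y^2 + 2.6445*y + 2.988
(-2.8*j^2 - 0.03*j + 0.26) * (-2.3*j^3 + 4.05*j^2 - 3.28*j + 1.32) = 6.44*j^5 - 11.271*j^4 + 8.4645*j^3 - 2.5446*j^2 - 0.8924*j + 0.3432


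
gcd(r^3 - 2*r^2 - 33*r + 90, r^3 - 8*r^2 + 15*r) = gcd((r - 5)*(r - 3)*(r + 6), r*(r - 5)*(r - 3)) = r^2 - 8*r + 15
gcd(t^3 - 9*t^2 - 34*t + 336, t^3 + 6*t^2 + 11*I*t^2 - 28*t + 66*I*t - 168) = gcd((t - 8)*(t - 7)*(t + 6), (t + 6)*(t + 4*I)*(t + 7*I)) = t + 6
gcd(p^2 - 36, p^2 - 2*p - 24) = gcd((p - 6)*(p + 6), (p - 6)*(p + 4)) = p - 6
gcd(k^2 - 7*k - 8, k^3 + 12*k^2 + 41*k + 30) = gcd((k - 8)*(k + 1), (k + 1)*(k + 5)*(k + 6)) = k + 1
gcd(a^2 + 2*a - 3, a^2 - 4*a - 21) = a + 3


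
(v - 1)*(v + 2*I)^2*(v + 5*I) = v^4 - v^3 + 9*I*v^3 - 24*v^2 - 9*I*v^2 + 24*v - 20*I*v + 20*I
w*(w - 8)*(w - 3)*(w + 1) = w^4 - 10*w^3 + 13*w^2 + 24*w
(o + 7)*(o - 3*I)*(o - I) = o^3 + 7*o^2 - 4*I*o^2 - 3*o - 28*I*o - 21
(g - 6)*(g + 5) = g^2 - g - 30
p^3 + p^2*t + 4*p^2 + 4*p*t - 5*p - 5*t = (p - 1)*(p + 5)*(p + t)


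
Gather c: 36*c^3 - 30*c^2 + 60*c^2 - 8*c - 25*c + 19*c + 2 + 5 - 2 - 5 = 36*c^3 + 30*c^2 - 14*c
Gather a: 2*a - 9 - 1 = 2*a - 10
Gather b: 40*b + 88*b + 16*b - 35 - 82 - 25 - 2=144*b - 144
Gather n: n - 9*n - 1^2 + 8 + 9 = 16 - 8*n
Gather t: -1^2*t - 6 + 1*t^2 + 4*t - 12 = t^2 + 3*t - 18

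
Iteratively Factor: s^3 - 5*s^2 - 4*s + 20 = (s - 2)*(s^2 - 3*s - 10) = (s - 5)*(s - 2)*(s + 2)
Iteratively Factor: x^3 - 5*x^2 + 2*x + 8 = (x + 1)*(x^2 - 6*x + 8) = (x - 4)*(x + 1)*(x - 2)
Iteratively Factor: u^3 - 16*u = (u - 4)*(u^2 + 4*u) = u*(u - 4)*(u + 4)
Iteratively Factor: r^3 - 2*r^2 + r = (r - 1)*(r^2 - r) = r*(r - 1)*(r - 1)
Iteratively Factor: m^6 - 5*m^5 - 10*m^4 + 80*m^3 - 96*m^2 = (m + 4)*(m^5 - 9*m^4 + 26*m^3 - 24*m^2) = m*(m + 4)*(m^4 - 9*m^3 + 26*m^2 - 24*m) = m*(m - 3)*(m + 4)*(m^3 - 6*m^2 + 8*m) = m*(m - 4)*(m - 3)*(m + 4)*(m^2 - 2*m) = m^2*(m - 4)*(m - 3)*(m + 4)*(m - 2)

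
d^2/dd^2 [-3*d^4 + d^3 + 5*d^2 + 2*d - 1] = -36*d^2 + 6*d + 10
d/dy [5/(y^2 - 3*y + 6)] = 5*(3 - 2*y)/(y^2 - 3*y + 6)^2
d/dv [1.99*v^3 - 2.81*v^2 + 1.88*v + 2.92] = 5.97*v^2 - 5.62*v + 1.88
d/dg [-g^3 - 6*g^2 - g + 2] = -3*g^2 - 12*g - 1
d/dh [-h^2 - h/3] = -2*h - 1/3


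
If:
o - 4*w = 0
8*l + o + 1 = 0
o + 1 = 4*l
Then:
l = 0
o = -1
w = -1/4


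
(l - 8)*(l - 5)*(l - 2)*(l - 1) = l^4 - 16*l^3 + 81*l^2 - 146*l + 80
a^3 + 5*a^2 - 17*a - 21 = (a - 3)*(a + 1)*(a + 7)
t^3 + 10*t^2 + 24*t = t*(t + 4)*(t + 6)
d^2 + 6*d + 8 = (d + 2)*(d + 4)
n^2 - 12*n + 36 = (n - 6)^2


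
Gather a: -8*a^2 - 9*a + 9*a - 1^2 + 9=8 - 8*a^2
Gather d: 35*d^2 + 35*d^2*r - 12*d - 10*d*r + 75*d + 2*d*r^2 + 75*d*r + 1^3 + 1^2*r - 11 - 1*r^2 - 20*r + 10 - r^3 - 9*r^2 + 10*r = d^2*(35*r + 35) + d*(2*r^2 + 65*r + 63) - r^3 - 10*r^2 - 9*r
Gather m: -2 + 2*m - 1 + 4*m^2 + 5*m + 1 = 4*m^2 + 7*m - 2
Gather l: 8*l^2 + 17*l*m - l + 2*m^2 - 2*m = 8*l^2 + l*(17*m - 1) + 2*m^2 - 2*m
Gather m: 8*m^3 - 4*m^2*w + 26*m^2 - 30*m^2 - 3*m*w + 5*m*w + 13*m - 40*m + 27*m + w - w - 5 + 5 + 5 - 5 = 8*m^3 + m^2*(-4*w - 4) + 2*m*w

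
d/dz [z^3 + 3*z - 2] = 3*z^2 + 3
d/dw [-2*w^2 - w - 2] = -4*w - 1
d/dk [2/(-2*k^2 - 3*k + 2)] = 2*(4*k + 3)/(2*k^2 + 3*k - 2)^2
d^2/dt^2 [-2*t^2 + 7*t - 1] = -4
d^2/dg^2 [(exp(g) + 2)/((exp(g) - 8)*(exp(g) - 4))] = (exp(4*g) + 20*exp(3*g) - 264*exp(2*g) + 416*exp(g) + 1792)*exp(g)/(exp(6*g) - 36*exp(5*g) + 528*exp(4*g) - 4032*exp(3*g) + 16896*exp(2*g) - 36864*exp(g) + 32768)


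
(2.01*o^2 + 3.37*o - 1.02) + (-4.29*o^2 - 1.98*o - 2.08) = -2.28*o^2 + 1.39*o - 3.1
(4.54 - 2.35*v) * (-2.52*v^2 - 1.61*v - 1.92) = 5.922*v^3 - 7.6573*v^2 - 2.7974*v - 8.7168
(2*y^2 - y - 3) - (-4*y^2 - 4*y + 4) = 6*y^2 + 3*y - 7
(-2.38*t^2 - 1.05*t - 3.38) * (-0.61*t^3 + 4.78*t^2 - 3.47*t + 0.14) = 1.4518*t^5 - 10.7359*t^4 + 5.3014*t^3 - 12.8461*t^2 + 11.5816*t - 0.4732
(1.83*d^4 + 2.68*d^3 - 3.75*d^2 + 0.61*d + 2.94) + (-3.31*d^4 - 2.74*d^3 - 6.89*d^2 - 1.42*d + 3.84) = -1.48*d^4 - 0.0600000000000001*d^3 - 10.64*d^2 - 0.81*d + 6.78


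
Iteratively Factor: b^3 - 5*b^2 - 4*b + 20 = (b - 5)*(b^2 - 4) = (b - 5)*(b + 2)*(b - 2)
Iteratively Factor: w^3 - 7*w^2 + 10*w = (w)*(w^2 - 7*w + 10) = w*(w - 2)*(w - 5)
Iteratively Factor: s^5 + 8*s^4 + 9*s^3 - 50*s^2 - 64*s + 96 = (s - 2)*(s^4 + 10*s^3 + 29*s^2 + 8*s - 48) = (s - 2)*(s + 4)*(s^3 + 6*s^2 + 5*s - 12) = (s - 2)*(s - 1)*(s + 4)*(s^2 + 7*s + 12) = (s - 2)*(s - 1)*(s + 4)^2*(s + 3)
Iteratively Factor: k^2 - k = (k)*(k - 1)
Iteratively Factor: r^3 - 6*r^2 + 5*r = (r - 1)*(r^2 - 5*r) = r*(r - 1)*(r - 5)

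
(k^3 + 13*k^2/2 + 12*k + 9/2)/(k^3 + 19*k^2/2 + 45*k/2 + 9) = (k + 3)/(k + 6)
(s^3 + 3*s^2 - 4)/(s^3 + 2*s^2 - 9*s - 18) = (s^2 + s - 2)/(s^2 - 9)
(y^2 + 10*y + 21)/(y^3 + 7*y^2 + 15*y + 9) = (y + 7)/(y^2 + 4*y + 3)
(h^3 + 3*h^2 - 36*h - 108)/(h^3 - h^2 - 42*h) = (h^2 - 3*h - 18)/(h*(h - 7))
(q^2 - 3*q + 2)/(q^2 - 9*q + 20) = (q^2 - 3*q + 2)/(q^2 - 9*q + 20)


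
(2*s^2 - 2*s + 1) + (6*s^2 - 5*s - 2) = 8*s^2 - 7*s - 1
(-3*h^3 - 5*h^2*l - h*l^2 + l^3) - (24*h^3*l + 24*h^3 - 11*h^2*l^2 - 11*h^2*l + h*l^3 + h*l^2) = -24*h^3*l - 27*h^3 + 11*h^2*l^2 + 6*h^2*l - h*l^3 - 2*h*l^2 + l^3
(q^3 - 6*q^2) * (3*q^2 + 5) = 3*q^5 - 18*q^4 + 5*q^3 - 30*q^2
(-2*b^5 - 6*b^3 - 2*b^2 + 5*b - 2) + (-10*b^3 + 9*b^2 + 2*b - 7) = -2*b^5 - 16*b^3 + 7*b^2 + 7*b - 9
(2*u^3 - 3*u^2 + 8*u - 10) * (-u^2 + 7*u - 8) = -2*u^5 + 17*u^4 - 45*u^3 + 90*u^2 - 134*u + 80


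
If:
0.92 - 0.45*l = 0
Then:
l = 2.04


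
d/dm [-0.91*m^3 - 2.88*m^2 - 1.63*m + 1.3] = -2.73*m^2 - 5.76*m - 1.63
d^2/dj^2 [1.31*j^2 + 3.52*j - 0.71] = 2.62000000000000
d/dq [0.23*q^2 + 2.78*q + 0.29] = 0.46*q + 2.78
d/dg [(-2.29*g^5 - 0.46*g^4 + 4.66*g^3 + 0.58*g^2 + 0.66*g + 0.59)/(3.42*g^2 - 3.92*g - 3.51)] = (-23.4954*g^6 + 32.7608*g^5 + 61.5363*g^4 - 30.076*g^3 - 53.6006*g^2 - 8.1072*g - 0.00380000000000003)/(11.6964*g^4 - 26.8128*g^3 - 8.642*g^2 + 27.5184*g + 12.3201)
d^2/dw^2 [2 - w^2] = -2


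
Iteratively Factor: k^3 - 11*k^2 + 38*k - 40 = (k - 4)*(k^2 - 7*k + 10) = (k - 5)*(k - 4)*(k - 2)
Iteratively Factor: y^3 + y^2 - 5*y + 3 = (y + 3)*(y^2 - 2*y + 1) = (y - 1)*(y + 3)*(y - 1)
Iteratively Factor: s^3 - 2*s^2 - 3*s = (s + 1)*(s^2 - 3*s) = (s - 3)*(s + 1)*(s)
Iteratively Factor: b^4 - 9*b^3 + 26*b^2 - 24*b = (b)*(b^3 - 9*b^2 + 26*b - 24) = b*(b - 4)*(b^2 - 5*b + 6) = b*(b - 4)*(b - 2)*(b - 3)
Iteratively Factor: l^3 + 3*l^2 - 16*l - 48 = (l + 3)*(l^2 - 16) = (l + 3)*(l + 4)*(l - 4)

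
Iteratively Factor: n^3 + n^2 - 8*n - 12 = (n + 2)*(n^2 - n - 6) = (n + 2)^2*(n - 3)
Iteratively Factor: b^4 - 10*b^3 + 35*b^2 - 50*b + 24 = (b - 4)*(b^3 - 6*b^2 + 11*b - 6) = (b - 4)*(b - 1)*(b^2 - 5*b + 6) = (b - 4)*(b - 3)*(b - 1)*(b - 2)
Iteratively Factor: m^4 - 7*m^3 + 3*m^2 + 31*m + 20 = (m + 1)*(m^3 - 8*m^2 + 11*m + 20) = (m + 1)^2*(m^2 - 9*m + 20) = (m - 4)*(m + 1)^2*(m - 5)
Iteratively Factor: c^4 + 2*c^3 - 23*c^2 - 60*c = (c + 4)*(c^3 - 2*c^2 - 15*c) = (c + 3)*(c + 4)*(c^2 - 5*c) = (c - 5)*(c + 3)*(c + 4)*(c)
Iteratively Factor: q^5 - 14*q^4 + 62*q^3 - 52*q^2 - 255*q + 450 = (q - 3)*(q^4 - 11*q^3 + 29*q^2 + 35*q - 150) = (q - 5)*(q - 3)*(q^3 - 6*q^2 - q + 30) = (q - 5)^2*(q - 3)*(q^2 - q - 6) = (q - 5)^2*(q - 3)*(q + 2)*(q - 3)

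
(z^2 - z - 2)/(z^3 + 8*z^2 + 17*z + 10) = (z - 2)/(z^2 + 7*z + 10)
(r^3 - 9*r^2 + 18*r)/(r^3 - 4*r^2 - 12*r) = (r - 3)/(r + 2)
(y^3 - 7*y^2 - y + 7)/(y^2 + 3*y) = (y^3 - 7*y^2 - y + 7)/(y*(y + 3))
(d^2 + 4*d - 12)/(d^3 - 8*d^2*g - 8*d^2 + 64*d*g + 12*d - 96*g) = (d + 6)/(d^2 - 8*d*g - 6*d + 48*g)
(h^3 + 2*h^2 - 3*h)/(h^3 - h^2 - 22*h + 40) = h*(h^2 + 2*h - 3)/(h^3 - h^2 - 22*h + 40)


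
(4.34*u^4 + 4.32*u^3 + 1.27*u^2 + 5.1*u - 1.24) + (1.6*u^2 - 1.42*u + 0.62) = 4.34*u^4 + 4.32*u^3 + 2.87*u^2 + 3.68*u - 0.62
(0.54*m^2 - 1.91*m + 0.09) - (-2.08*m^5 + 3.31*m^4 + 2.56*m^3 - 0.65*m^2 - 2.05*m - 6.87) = 2.08*m^5 - 3.31*m^4 - 2.56*m^3 + 1.19*m^2 + 0.14*m + 6.96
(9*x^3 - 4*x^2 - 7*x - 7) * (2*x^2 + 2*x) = 18*x^5 + 10*x^4 - 22*x^3 - 28*x^2 - 14*x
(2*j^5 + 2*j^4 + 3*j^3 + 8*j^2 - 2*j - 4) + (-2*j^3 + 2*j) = 2*j^5 + 2*j^4 + j^3 + 8*j^2 - 4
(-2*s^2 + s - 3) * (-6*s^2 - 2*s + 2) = 12*s^4 - 2*s^3 + 12*s^2 + 8*s - 6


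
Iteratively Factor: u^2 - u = (u - 1)*(u)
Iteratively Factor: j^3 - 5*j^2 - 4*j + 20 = (j + 2)*(j^2 - 7*j + 10) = (j - 2)*(j + 2)*(j - 5)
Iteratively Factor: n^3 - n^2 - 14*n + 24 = (n + 4)*(n^2 - 5*n + 6) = (n - 3)*(n + 4)*(n - 2)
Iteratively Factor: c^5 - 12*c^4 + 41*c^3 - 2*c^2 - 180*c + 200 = (c + 2)*(c^4 - 14*c^3 + 69*c^2 - 140*c + 100) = (c - 2)*(c + 2)*(c^3 - 12*c^2 + 45*c - 50) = (c - 5)*(c - 2)*(c + 2)*(c^2 - 7*c + 10) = (c - 5)^2*(c - 2)*(c + 2)*(c - 2)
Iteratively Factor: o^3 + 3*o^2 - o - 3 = (o - 1)*(o^2 + 4*o + 3) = (o - 1)*(o + 1)*(o + 3)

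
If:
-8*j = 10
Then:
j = -5/4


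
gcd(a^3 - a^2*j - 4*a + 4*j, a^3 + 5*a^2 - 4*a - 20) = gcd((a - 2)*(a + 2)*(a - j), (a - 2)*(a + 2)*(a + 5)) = a^2 - 4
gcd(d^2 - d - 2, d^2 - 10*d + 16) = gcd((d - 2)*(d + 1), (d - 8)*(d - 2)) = d - 2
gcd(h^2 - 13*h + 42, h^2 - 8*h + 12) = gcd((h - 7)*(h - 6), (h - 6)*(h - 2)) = h - 6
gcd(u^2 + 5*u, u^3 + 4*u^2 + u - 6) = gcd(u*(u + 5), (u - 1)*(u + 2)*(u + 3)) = 1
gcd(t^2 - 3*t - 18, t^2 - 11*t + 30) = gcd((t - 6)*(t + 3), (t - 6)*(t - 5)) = t - 6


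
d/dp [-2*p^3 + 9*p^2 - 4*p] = -6*p^2 + 18*p - 4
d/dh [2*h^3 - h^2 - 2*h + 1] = 6*h^2 - 2*h - 2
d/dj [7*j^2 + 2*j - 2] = 14*j + 2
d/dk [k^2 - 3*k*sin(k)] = -3*k*cos(k) + 2*k - 3*sin(k)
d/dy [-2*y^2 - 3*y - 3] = -4*y - 3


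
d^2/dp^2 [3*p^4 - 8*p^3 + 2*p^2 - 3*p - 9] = 36*p^2 - 48*p + 4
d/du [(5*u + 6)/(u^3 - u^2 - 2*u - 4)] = (5*u^3 - 5*u^2 - 10*u + (5*u + 6)*(-3*u^2 + 2*u + 2) - 20)/(-u^3 + u^2 + 2*u + 4)^2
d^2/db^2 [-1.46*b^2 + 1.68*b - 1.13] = -2.92000000000000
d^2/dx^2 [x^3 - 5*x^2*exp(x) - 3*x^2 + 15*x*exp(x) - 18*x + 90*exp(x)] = -5*x^2*exp(x) - 5*x*exp(x) + 6*x + 110*exp(x) - 6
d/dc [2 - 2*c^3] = -6*c^2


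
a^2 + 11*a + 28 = (a + 4)*(a + 7)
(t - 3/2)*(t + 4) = t^2 + 5*t/2 - 6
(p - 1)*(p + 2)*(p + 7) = p^3 + 8*p^2 + 5*p - 14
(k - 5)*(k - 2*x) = k^2 - 2*k*x - 5*k + 10*x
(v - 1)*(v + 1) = v^2 - 1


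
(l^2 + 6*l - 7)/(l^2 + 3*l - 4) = (l + 7)/(l + 4)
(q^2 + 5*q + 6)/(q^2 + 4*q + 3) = (q + 2)/(q + 1)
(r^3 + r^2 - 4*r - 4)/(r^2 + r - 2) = (r^2 - r - 2)/(r - 1)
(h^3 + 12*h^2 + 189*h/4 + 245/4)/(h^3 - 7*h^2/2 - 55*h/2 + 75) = (4*h^2 + 28*h + 49)/(2*(2*h^2 - 17*h + 30))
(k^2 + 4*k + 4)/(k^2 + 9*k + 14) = (k + 2)/(k + 7)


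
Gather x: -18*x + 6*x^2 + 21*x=6*x^2 + 3*x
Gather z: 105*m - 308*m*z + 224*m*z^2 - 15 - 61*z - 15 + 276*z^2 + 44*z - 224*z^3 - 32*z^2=105*m - 224*z^3 + z^2*(224*m + 244) + z*(-308*m - 17) - 30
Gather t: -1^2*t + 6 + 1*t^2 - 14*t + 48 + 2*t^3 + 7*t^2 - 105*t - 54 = 2*t^3 + 8*t^2 - 120*t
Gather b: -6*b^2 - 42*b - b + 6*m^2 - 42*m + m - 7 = -6*b^2 - 43*b + 6*m^2 - 41*m - 7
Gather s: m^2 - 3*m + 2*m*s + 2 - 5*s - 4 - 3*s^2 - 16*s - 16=m^2 - 3*m - 3*s^2 + s*(2*m - 21) - 18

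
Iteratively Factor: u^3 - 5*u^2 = (u)*(u^2 - 5*u) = u*(u - 5)*(u)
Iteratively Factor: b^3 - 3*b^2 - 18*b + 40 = (b - 5)*(b^2 + 2*b - 8) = (b - 5)*(b - 2)*(b + 4)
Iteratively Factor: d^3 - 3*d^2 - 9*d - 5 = (d + 1)*(d^2 - 4*d - 5) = (d - 5)*(d + 1)*(d + 1)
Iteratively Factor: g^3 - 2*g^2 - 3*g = (g + 1)*(g^2 - 3*g) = g*(g + 1)*(g - 3)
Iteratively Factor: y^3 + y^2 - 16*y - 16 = (y + 4)*(y^2 - 3*y - 4) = (y + 1)*(y + 4)*(y - 4)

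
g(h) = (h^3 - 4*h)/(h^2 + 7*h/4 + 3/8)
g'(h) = (-2*h - 7/4)*(h^3 - 4*h)/(h^2 + 7*h/4 + 3/8)^2 + (3*h^2 - 4)/(h^2 + 7*h/4 + 3/8)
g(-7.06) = -8.55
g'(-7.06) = 1.05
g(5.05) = 3.13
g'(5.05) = 1.02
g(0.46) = -1.25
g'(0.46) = -0.02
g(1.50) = -0.50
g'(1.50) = 0.98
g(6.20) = 4.30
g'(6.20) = 1.02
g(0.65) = -1.20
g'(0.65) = 0.48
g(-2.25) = -1.59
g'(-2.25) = 4.54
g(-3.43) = -4.34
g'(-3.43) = 1.49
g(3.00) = 1.03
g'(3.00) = 1.03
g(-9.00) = -10.56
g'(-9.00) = 1.03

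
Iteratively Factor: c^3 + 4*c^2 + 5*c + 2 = (c + 1)*(c^2 + 3*c + 2) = (c + 1)^2*(c + 2)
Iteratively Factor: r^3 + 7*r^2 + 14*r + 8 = (r + 1)*(r^2 + 6*r + 8) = (r + 1)*(r + 4)*(r + 2)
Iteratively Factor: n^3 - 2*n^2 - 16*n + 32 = (n + 4)*(n^2 - 6*n + 8) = (n - 4)*(n + 4)*(n - 2)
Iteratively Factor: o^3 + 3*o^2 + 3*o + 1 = (o + 1)*(o^2 + 2*o + 1) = (o + 1)^2*(o + 1)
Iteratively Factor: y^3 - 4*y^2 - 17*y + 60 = (y - 5)*(y^2 + y - 12) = (y - 5)*(y - 3)*(y + 4)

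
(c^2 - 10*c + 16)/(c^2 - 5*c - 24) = (c - 2)/(c + 3)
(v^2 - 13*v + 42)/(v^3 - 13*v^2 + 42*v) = 1/v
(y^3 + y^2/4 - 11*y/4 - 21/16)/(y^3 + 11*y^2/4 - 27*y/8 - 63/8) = (y + 1/2)/(y + 3)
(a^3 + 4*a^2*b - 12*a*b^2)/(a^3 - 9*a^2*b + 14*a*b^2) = (a + 6*b)/(a - 7*b)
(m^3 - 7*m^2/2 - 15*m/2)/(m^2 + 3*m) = (2*m^2 - 7*m - 15)/(2*(m + 3))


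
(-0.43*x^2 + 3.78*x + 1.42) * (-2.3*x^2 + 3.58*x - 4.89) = 0.989*x^4 - 10.2334*x^3 + 12.3691*x^2 - 13.4006*x - 6.9438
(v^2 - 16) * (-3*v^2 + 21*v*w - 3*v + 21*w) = -3*v^4 + 21*v^3*w - 3*v^3 + 21*v^2*w + 48*v^2 - 336*v*w + 48*v - 336*w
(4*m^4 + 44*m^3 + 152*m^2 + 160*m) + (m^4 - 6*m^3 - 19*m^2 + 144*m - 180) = 5*m^4 + 38*m^3 + 133*m^2 + 304*m - 180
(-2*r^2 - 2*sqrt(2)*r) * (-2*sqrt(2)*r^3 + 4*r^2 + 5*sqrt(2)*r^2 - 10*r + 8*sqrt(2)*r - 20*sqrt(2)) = 4*sqrt(2)*r^5 - 10*sqrt(2)*r^4 - 24*sqrt(2)*r^3 - 32*r^2 + 60*sqrt(2)*r^2 + 80*r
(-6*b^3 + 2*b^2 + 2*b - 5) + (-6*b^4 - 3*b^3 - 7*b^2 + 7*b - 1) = -6*b^4 - 9*b^3 - 5*b^2 + 9*b - 6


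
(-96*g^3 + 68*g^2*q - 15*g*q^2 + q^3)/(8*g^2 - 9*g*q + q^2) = (12*g^2 - 7*g*q + q^2)/(-g + q)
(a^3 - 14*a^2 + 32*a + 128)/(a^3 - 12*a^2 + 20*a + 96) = (a - 8)/(a - 6)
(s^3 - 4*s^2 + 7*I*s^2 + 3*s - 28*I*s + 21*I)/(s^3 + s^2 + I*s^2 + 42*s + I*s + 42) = (s^2 - 4*s + 3)/(s^2 + s*(1 - 6*I) - 6*I)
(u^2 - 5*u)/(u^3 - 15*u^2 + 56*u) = (u - 5)/(u^2 - 15*u + 56)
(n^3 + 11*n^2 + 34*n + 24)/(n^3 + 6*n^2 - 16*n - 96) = (n + 1)/(n - 4)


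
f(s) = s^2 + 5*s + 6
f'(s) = 2*s + 5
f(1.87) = 18.85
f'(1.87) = 8.74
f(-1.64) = 0.49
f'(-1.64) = 1.72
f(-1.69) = 0.41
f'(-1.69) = 1.62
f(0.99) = 11.93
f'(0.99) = 6.98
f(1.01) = 12.07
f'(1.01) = 7.02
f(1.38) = 14.80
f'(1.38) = 7.76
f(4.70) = 51.59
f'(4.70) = 14.40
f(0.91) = 11.38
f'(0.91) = 6.82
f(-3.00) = 0.00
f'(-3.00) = -1.00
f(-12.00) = 90.00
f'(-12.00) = -19.00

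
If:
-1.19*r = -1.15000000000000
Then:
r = 0.97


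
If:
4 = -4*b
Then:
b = -1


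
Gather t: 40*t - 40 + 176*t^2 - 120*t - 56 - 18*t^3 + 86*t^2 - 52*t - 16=-18*t^3 + 262*t^2 - 132*t - 112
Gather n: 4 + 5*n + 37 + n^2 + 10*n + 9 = n^2 + 15*n + 50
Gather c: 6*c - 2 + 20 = 6*c + 18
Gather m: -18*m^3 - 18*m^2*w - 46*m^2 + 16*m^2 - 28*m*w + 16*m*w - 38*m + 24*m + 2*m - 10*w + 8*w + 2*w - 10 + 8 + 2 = -18*m^3 + m^2*(-18*w - 30) + m*(-12*w - 12)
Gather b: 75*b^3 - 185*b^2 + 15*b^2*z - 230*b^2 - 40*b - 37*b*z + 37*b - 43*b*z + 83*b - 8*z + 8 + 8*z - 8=75*b^3 + b^2*(15*z - 415) + b*(80 - 80*z)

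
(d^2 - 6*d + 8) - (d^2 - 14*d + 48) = 8*d - 40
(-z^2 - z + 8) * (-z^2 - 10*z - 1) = z^4 + 11*z^3 + 3*z^2 - 79*z - 8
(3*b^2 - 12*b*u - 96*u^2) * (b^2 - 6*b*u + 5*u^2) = 3*b^4 - 30*b^3*u - 9*b^2*u^2 + 516*b*u^3 - 480*u^4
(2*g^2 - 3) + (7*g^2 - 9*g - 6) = 9*g^2 - 9*g - 9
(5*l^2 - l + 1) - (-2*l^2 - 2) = 7*l^2 - l + 3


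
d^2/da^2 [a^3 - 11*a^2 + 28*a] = 6*a - 22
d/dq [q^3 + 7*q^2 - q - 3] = 3*q^2 + 14*q - 1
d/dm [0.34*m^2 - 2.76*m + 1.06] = 0.68*m - 2.76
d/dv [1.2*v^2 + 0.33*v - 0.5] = 2.4*v + 0.33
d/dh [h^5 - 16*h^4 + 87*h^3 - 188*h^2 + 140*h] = 5*h^4 - 64*h^3 + 261*h^2 - 376*h + 140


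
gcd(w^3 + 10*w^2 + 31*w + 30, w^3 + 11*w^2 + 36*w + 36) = w^2 + 5*w + 6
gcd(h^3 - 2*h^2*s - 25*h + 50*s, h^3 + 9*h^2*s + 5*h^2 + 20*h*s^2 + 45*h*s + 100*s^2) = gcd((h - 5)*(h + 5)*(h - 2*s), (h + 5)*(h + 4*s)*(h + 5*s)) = h + 5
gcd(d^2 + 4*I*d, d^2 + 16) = d + 4*I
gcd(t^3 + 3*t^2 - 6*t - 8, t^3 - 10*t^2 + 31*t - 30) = t - 2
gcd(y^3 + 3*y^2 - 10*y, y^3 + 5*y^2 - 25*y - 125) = y + 5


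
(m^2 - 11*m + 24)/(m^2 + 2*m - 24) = (m^2 - 11*m + 24)/(m^2 + 2*m - 24)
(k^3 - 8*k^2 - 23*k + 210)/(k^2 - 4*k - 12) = (k^2 - 2*k - 35)/(k + 2)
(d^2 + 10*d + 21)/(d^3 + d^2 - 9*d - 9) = (d + 7)/(d^2 - 2*d - 3)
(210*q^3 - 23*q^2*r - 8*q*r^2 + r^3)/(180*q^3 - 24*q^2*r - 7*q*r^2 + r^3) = (7*q - r)/(6*q - r)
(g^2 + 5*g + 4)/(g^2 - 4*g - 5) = (g + 4)/(g - 5)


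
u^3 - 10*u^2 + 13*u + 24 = (u - 8)*(u - 3)*(u + 1)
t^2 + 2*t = t*(t + 2)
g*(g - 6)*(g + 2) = g^3 - 4*g^2 - 12*g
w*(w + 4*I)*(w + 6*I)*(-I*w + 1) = -I*w^4 + 11*w^3 + 34*I*w^2 - 24*w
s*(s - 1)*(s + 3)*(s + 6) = s^4 + 8*s^3 + 9*s^2 - 18*s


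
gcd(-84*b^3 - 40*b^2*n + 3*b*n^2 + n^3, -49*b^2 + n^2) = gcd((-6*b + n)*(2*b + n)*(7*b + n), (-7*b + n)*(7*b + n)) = 7*b + n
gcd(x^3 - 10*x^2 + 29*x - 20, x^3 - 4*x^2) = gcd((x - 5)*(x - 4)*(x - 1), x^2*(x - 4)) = x - 4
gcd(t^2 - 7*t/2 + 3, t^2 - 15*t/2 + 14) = 1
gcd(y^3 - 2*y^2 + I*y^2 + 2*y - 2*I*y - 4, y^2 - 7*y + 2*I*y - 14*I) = y + 2*I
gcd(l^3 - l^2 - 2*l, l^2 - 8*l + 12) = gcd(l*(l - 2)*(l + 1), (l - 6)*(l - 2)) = l - 2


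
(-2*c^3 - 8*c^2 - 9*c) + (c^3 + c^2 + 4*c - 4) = -c^3 - 7*c^2 - 5*c - 4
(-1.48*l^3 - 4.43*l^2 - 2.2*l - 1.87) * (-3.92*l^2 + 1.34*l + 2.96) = 5.8016*l^5 + 15.3824*l^4 - 1.693*l^3 - 8.7304*l^2 - 9.0178*l - 5.5352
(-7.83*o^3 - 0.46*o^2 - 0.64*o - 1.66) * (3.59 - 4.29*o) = 33.5907*o^4 - 26.1363*o^3 + 1.0942*o^2 + 4.8238*o - 5.9594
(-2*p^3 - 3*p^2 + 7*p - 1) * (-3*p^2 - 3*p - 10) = 6*p^5 + 15*p^4 + 8*p^3 + 12*p^2 - 67*p + 10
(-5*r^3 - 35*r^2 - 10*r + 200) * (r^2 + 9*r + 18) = -5*r^5 - 80*r^4 - 415*r^3 - 520*r^2 + 1620*r + 3600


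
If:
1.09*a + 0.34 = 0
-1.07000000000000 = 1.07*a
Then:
No Solution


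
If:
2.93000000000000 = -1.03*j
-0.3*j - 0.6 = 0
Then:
No Solution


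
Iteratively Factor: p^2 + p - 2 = (p + 2)*(p - 1)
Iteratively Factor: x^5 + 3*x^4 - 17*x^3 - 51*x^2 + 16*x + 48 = (x - 4)*(x^4 + 7*x^3 + 11*x^2 - 7*x - 12) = (x - 4)*(x - 1)*(x^3 + 8*x^2 + 19*x + 12) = (x - 4)*(x - 1)*(x + 1)*(x^2 + 7*x + 12) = (x - 4)*(x - 1)*(x + 1)*(x + 3)*(x + 4)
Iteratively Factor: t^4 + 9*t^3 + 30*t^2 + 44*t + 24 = (t + 2)*(t^3 + 7*t^2 + 16*t + 12) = (t + 2)*(t + 3)*(t^2 + 4*t + 4) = (t + 2)^2*(t + 3)*(t + 2)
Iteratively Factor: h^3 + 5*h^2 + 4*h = (h + 4)*(h^2 + h) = h*(h + 4)*(h + 1)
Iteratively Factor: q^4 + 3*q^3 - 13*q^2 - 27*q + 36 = (q + 3)*(q^3 - 13*q + 12) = (q + 3)*(q + 4)*(q^2 - 4*q + 3) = (q - 1)*(q + 3)*(q + 4)*(q - 3)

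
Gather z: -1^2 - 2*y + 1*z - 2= -2*y + z - 3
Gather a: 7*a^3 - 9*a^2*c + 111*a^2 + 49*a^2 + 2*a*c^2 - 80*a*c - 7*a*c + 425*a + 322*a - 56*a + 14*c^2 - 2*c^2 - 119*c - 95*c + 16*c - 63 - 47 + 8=7*a^3 + a^2*(160 - 9*c) + a*(2*c^2 - 87*c + 691) + 12*c^2 - 198*c - 102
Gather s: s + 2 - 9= s - 7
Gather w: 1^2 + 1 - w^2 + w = -w^2 + w + 2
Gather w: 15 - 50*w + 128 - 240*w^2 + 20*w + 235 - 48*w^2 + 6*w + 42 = -288*w^2 - 24*w + 420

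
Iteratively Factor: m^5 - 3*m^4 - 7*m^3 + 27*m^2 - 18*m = (m - 3)*(m^4 - 7*m^2 + 6*m) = m*(m - 3)*(m^3 - 7*m + 6) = m*(m - 3)*(m - 1)*(m^2 + m - 6) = m*(m - 3)*(m - 1)*(m + 3)*(m - 2)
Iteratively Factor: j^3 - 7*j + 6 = (j - 2)*(j^2 + 2*j - 3) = (j - 2)*(j - 1)*(j + 3)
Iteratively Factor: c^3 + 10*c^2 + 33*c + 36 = (c + 3)*(c^2 + 7*c + 12) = (c + 3)^2*(c + 4)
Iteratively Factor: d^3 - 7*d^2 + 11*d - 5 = (d - 1)*(d^2 - 6*d + 5) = (d - 1)^2*(d - 5)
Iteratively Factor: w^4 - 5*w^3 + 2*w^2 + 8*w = (w - 4)*(w^3 - w^2 - 2*w) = w*(w - 4)*(w^2 - w - 2) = w*(w - 4)*(w - 2)*(w + 1)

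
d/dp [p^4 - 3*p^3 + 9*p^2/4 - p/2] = 4*p^3 - 9*p^2 + 9*p/2 - 1/2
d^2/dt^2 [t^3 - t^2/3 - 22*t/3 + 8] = 6*t - 2/3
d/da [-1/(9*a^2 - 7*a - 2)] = (18*a - 7)/(-9*a^2 + 7*a + 2)^2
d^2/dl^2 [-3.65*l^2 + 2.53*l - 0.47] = -7.30000000000000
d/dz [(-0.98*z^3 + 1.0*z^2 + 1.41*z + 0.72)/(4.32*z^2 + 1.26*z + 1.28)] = (-4.2336*z^4 - 2.4696*z^3 - 8.5944*z^2 - 3.6608*z + 0.8976)/(18.6624*z^4 + 10.8864*z^3 + 12.6468*z^2 + 3.2256*z + 1.6384)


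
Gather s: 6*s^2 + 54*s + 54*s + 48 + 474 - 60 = 6*s^2 + 108*s + 462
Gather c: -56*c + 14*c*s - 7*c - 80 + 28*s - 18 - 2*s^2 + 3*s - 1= c*(14*s - 63) - 2*s^2 + 31*s - 99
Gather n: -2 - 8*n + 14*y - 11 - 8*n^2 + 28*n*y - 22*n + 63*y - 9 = -8*n^2 + n*(28*y - 30) + 77*y - 22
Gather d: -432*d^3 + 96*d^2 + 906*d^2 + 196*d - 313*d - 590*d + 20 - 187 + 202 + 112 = -432*d^3 + 1002*d^2 - 707*d + 147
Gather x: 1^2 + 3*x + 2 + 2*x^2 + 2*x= 2*x^2 + 5*x + 3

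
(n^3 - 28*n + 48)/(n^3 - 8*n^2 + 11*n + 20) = (n^2 + 4*n - 12)/(n^2 - 4*n - 5)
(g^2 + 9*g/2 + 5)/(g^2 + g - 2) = (g + 5/2)/(g - 1)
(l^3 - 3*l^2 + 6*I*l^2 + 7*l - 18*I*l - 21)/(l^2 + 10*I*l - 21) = (l^2 - l*(3 + I) + 3*I)/(l + 3*I)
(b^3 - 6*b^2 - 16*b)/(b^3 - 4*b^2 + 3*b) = (b^2 - 6*b - 16)/(b^2 - 4*b + 3)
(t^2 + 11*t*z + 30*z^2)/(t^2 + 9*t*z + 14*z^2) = (t^2 + 11*t*z + 30*z^2)/(t^2 + 9*t*z + 14*z^2)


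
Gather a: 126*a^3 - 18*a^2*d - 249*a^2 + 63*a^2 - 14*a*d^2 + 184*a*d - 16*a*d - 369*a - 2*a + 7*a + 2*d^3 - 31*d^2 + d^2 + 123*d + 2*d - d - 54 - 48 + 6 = 126*a^3 + a^2*(-18*d - 186) + a*(-14*d^2 + 168*d - 364) + 2*d^3 - 30*d^2 + 124*d - 96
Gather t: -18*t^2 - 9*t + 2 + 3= -18*t^2 - 9*t + 5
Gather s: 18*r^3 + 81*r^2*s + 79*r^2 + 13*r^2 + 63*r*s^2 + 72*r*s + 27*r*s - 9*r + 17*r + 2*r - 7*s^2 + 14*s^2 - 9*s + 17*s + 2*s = 18*r^3 + 92*r^2 + 10*r + s^2*(63*r + 7) + s*(81*r^2 + 99*r + 10)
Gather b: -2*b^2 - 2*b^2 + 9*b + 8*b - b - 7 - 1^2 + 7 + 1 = -4*b^2 + 16*b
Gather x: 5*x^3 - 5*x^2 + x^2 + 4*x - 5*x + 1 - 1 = 5*x^3 - 4*x^2 - x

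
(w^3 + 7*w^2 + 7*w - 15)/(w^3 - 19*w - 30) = (w^2 + 4*w - 5)/(w^2 - 3*w - 10)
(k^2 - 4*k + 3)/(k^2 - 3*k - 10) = (-k^2 + 4*k - 3)/(-k^2 + 3*k + 10)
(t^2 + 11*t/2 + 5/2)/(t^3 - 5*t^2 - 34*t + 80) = (t + 1/2)/(t^2 - 10*t + 16)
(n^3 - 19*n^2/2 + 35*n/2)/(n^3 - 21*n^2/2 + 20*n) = (n - 7)/(n - 8)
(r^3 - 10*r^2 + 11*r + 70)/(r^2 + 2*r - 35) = (r^2 - 5*r - 14)/(r + 7)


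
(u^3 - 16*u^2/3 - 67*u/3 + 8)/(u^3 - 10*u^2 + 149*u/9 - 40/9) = 3*(u + 3)/(3*u - 5)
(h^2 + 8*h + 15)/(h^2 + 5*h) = (h + 3)/h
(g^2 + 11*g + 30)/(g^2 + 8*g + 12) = (g + 5)/(g + 2)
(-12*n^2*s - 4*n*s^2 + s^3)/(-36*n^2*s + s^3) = (2*n + s)/(6*n + s)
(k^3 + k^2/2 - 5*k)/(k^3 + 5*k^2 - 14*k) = (k + 5/2)/(k + 7)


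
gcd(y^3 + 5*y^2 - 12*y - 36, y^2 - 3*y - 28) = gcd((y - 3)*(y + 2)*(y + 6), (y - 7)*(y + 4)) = 1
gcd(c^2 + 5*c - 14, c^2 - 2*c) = c - 2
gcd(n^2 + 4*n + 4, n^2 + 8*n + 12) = n + 2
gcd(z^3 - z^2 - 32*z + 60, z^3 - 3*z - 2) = z - 2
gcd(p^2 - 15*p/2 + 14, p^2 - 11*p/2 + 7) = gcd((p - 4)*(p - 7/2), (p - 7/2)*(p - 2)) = p - 7/2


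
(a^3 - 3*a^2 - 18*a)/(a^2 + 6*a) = (a^2 - 3*a - 18)/(a + 6)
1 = 1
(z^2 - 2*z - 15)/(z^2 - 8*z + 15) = (z + 3)/(z - 3)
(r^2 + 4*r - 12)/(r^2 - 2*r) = (r + 6)/r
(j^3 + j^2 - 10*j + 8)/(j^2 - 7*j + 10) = (j^2 + 3*j - 4)/(j - 5)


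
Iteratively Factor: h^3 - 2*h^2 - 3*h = (h + 1)*(h^2 - 3*h) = h*(h + 1)*(h - 3)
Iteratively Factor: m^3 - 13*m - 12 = (m + 1)*(m^2 - m - 12) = (m - 4)*(m + 1)*(m + 3)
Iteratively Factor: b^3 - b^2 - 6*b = (b)*(b^2 - b - 6) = b*(b - 3)*(b + 2)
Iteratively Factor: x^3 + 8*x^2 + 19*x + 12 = (x + 4)*(x^2 + 4*x + 3) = (x + 3)*(x + 4)*(x + 1)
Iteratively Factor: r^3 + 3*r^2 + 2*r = (r + 2)*(r^2 + r) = (r + 1)*(r + 2)*(r)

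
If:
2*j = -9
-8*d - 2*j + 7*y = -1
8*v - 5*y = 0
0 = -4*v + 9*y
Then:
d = 5/4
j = -9/2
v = 0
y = 0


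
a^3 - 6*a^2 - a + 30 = (a - 5)*(a - 3)*(a + 2)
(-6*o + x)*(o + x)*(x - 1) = -6*o^2*x + 6*o^2 - 5*o*x^2 + 5*o*x + x^3 - x^2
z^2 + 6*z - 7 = (z - 1)*(z + 7)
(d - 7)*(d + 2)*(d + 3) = d^3 - 2*d^2 - 29*d - 42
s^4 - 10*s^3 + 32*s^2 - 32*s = s*(s - 4)^2*(s - 2)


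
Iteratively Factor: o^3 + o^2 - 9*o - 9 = (o - 3)*(o^2 + 4*o + 3) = (o - 3)*(o + 3)*(o + 1)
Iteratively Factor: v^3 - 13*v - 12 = (v - 4)*(v^2 + 4*v + 3) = (v - 4)*(v + 3)*(v + 1)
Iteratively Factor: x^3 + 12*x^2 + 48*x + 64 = (x + 4)*(x^2 + 8*x + 16) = (x + 4)^2*(x + 4)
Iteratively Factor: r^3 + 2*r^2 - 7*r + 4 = (r - 1)*(r^2 + 3*r - 4) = (r - 1)^2*(r + 4)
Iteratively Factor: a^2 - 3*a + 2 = (a - 1)*(a - 2)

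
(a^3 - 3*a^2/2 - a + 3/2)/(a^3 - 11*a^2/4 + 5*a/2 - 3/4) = 2*(2*a^2 - a - 3)/(4*a^2 - 7*a + 3)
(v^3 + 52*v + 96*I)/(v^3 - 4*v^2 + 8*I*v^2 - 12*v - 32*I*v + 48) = (v - 8*I)/(v - 4)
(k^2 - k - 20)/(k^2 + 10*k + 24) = (k - 5)/(k + 6)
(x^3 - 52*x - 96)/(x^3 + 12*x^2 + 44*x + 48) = (x - 8)/(x + 4)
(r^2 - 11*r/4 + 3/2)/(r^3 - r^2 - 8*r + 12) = (r - 3/4)/(r^2 + r - 6)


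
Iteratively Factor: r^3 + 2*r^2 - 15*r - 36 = (r - 4)*(r^2 + 6*r + 9) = (r - 4)*(r + 3)*(r + 3)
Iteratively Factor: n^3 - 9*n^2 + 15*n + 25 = (n + 1)*(n^2 - 10*n + 25) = (n - 5)*(n + 1)*(n - 5)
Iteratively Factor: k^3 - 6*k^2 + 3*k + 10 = (k - 5)*(k^2 - k - 2) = (k - 5)*(k - 2)*(k + 1)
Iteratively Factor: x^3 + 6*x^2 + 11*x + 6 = (x + 1)*(x^2 + 5*x + 6) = (x + 1)*(x + 3)*(x + 2)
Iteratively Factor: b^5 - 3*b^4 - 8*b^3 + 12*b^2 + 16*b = (b + 2)*(b^4 - 5*b^3 + 2*b^2 + 8*b) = (b - 2)*(b + 2)*(b^3 - 3*b^2 - 4*b) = (b - 4)*(b - 2)*(b + 2)*(b^2 + b) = (b - 4)*(b - 2)*(b + 1)*(b + 2)*(b)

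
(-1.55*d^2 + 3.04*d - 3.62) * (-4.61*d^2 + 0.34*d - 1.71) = 7.1455*d^4 - 14.5414*d^3 + 20.3723*d^2 - 6.4292*d + 6.1902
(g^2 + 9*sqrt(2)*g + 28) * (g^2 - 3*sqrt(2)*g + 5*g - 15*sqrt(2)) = g^4 + 5*g^3 + 6*sqrt(2)*g^3 - 26*g^2 + 30*sqrt(2)*g^2 - 130*g - 84*sqrt(2)*g - 420*sqrt(2)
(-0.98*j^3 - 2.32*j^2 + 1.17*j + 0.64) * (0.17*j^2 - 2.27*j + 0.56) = -0.1666*j^5 + 1.8302*j^4 + 4.9165*j^3 - 3.8463*j^2 - 0.7976*j + 0.3584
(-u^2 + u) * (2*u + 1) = -2*u^3 + u^2 + u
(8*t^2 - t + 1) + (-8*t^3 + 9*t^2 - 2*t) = -8*t^3 + 17*t^2 - 3*t + 1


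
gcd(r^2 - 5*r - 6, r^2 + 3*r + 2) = r + 1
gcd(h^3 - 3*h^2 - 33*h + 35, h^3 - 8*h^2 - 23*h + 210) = h^2 - 2*h - 35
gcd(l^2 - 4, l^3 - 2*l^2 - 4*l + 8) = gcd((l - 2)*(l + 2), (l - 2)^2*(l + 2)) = l^2 - 4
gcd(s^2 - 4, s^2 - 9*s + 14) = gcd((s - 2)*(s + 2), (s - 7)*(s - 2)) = s - 2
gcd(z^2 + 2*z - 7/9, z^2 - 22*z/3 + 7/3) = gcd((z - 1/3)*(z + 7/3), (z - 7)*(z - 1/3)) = z - 1/3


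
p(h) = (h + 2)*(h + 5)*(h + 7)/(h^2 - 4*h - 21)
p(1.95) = -9.83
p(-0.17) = -2.98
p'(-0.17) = -2.04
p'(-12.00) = 0.57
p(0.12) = -3.60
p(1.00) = -6.00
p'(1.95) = -4.96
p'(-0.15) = -2.06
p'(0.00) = -2.17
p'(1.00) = -3.25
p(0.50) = -4.53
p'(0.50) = -2.64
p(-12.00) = -2.05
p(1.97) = -9.93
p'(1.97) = -5.01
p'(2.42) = -6.24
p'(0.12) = -2.28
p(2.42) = -12.45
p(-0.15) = -3.02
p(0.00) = -3.33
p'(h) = (4 - 2*h)*(h + 2)*(h + 5)*(h + 7)/(h^2 - 4*h - 21)^2 + (h + 2)*(h + 5)/(h^2 - 4*h - 21) + (h + 2)*(h + 7)/(h^2 - 4*h - 21) + (h + 5)*(h + 7)/(h^2 - 4*h - 21) = (h^4 - 8*h^3 - 178*h^2 - 728*h - 959)/(h^4 - 8*h^3 - 26*h^2 + 168*h + 441)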